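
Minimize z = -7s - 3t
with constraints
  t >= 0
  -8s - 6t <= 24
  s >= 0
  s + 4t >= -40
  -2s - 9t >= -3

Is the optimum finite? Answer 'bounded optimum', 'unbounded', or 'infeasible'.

Vertices and z = -7s - 3t:
  (0, 0) → z = 0
  (3/2, 0) → z = -21/2
  (0, 1/3) → z = -1
The feasible region has finitely many vertices and no improving ray; the minimum is -21/2 at (3/2, 0).

bounded optimum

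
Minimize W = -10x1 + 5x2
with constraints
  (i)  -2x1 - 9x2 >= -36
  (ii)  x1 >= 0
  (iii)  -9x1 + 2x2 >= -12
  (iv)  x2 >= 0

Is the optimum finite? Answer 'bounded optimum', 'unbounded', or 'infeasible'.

bounded optimum

Corner points and W = -10x1 + 5x2:
  (0, 4) → W = 20
  (36/17, 60/17) → W = -60/17
  (0, 0) → W = 0
  (4/3, 0) → W = -40/3
The feasible region has finitely many vertices and no improving ray; the minimum is -40/3 at (4/3, 0).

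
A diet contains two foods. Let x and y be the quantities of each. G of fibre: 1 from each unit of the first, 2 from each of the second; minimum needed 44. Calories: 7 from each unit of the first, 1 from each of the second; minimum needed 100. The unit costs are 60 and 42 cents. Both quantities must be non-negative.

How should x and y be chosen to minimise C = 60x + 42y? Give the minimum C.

x = 12, y = 16, minimum C = 1392

The feasible region is unbounded (it extends along (0, 1), (1, 0)), but C strictly increases along every unbounded feasible direction, so there is no improving ray and the minimum is attained at a vertex.

The optimum lies where x + 2y = 44 and 7x + y = 100.
Solving simultaneously gives x = 12, y = 16.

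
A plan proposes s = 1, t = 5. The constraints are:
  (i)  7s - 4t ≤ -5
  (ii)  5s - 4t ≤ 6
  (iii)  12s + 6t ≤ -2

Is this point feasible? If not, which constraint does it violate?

not feasible — violates (iii)

Constraint (iii): 12s + 6t = 42, which is not ≤ -2. All other constraints are satisfied.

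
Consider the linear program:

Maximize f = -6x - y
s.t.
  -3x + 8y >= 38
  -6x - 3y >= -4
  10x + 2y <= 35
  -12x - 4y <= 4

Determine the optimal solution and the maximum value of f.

x = -7/3, y = 6, maximum f = 8

Feasible corners and f = -6x - y:
  (-82/57, 80/19) → f = 84/19
  (-46/27, 37/9) → f = 55/9
  (-7/3, 6) → f = 8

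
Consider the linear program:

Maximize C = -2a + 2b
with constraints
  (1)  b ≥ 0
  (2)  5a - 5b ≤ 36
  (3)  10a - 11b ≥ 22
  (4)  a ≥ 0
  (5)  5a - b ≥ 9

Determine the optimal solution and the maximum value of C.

Extreme points and C = -2a + 2b:
  (36/5, 0) → C = -72/5
  (11/5, 0) → C = -22/5
  (286/5, 50) → C = -72/5

a = 11/5, b = 0, maximum C = -22/5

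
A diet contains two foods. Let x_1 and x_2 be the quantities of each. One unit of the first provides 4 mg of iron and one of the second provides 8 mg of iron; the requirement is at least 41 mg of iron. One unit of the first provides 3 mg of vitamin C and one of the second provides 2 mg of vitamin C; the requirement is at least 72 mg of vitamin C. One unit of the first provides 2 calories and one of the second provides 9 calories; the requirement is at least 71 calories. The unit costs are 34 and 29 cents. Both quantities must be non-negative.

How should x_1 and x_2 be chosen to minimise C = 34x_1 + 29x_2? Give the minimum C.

Extreme points and C = 34x_1 + 29x_2:
  (0, 36) → C = 1044
  (71/2, 0) → C = 1207
  (22, 3) → C = 835
The feasible region is unbounded (it extends along (0, 1), (1, 0)), but C strictly increases along every unbounded feasible direction, so there is no improving ray and the minimum is attained at a vertex.

At the optimal vertex, 3x_1 + 2x_2 = 72 and 2x_1 + 9x_2 = 71.
Solving simultaneously gives x_1 = 22, x_2 = 3.

x_1 = 22, x_2 = 3, minimum C = 835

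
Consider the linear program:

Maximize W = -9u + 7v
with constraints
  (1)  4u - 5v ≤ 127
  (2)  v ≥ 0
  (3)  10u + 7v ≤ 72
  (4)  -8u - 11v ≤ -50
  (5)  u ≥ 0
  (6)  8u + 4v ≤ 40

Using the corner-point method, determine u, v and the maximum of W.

Feasible corners and W = -9u + 7v:
  (0, 50/11) → W = 350/11
  (30/7, 10/7) → W = -200/7
  (0, 10) → W = 70

u = 0, v = 10, maximum W = 70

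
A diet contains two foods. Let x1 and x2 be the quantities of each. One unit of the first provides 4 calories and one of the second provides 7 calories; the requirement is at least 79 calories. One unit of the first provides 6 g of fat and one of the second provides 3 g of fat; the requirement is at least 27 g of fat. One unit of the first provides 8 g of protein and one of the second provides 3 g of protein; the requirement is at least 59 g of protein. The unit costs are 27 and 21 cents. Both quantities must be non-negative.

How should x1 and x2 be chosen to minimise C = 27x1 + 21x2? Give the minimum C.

Corner points and C = 27x1 + 21x2:
  (0, 59/3) → C = 413
  (79/4, 0) → C = 2133/4
  (4, 9) → C = 297
The feasible region is unbounded (it extends along (0, 1), (1, 0)), but C strictly increases along every unbounded feasible direction, so there is no improving ray and the minimum is attained at a vertex.

x1 = 4, x2 = 9, minimum C = 297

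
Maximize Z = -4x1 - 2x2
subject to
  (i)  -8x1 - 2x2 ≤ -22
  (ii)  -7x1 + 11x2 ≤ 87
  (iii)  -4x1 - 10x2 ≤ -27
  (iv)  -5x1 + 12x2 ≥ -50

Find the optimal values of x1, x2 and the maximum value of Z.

Vertices and Z = -4x1 - 2x2:
  (2/3, 25/3) → Z = -58/3
  (83/36, 16/9) → Z = -115/9
  (412/49, -65/98) → Z = -1583/49
The feasible region is unbounded (it extends along (11, 7), (12, 5)), but Z strictly decreases along every unbounded feasible direction, so there is no improving ray and the maximum is attained at a vertex.

x1 = 83/36, x2 = 16/9, maximum Z = -115/9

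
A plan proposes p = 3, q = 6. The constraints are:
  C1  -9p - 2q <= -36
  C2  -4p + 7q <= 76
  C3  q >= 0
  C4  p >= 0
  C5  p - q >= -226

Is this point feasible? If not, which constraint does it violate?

feasible

C1: -39 ≤ -36 ✓
C2: 30 ≤ 76 ✓
C3: 6 ≥ 0 ✓
C4: 3 ≥ 0 ✓
C5: -3 ≥ -226 ✓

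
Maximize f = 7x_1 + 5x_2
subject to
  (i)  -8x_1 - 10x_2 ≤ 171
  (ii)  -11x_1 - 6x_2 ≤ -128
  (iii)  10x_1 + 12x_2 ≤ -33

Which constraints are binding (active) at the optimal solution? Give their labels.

(i) and (iii)

Extreme points and f = 7x_1 + 5x_2:
  (1153/31, -2905/62) → f = 1617/62
  (861/2, -723/2) → f = 1206
  (289/12, -1643/72) → f = 3923/72

The maximum is at (861/2, -723/2). Substituting into each constraint, equality holds for (i) and (iii); the remaining constraints have slack.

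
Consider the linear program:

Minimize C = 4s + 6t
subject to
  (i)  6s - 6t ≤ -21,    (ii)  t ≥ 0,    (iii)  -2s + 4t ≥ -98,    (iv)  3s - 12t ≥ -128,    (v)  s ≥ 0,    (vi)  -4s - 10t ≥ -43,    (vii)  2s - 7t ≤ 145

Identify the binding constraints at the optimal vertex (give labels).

Vertices and C = 4s + 6t:
  (0, 7/2) → C = 21
  (4/7, 57/14) → C = 187/7
  (0, 43/10) → C = 129/5

The minimum is at (0, 7/2). Substituting into each constraint, equality holds for (i) and (v); the remaining constraints have slack.

(i) and (v)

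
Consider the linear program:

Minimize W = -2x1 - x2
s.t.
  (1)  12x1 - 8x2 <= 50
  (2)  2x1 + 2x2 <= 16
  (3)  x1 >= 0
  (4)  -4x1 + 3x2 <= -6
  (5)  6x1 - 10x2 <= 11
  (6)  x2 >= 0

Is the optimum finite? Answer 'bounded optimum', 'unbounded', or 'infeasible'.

Corner points and W = -2x1 - x2:
  (30/7, 26/7) → W = -86/7
  (91/16, 37/16) → W = -219/16
  (3/2, 0) → W = -3
  (11/6, 0) → W = -11/3
The feasible region has finitely many vertices and no improving ray; the minimum is -219/16 at (91/16, 37/16).

bounded optimum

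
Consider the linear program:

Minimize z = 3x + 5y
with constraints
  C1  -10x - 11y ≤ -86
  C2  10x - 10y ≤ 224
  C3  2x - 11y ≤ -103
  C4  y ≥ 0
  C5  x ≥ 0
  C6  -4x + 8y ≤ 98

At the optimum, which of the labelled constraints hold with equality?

C3 and C5

Extreme points and z = 3x + 5y:
  (1747/45, 739/45) → z = 8936/45
  (693/10, 469/10) → z = 2212/5
  (0, 103/11) → z = 515/11
  (0, 49/4) → z = 245/4

The minimum is at (0, 103/11). Substituting into each constraint, equality holds for C3 and C5; the remaining constraints have slack.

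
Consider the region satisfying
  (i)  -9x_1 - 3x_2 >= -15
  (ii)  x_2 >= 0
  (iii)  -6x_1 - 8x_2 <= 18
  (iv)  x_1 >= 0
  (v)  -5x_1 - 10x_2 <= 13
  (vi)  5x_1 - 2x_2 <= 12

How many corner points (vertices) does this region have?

3

Intersecting each pair of boundary lines and keeping only the points that satisfy every inequality leaves:
  (5/3, 0)
  (0, 5)
  (0, 0)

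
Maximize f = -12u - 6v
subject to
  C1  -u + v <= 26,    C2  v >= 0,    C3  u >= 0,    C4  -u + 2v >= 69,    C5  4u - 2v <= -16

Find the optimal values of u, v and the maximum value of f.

u = 17, v = 43, maximum f = -462

Extreme points and f = -12u - 6v:
  (17, 43) → f = -462
  (18, 44) → f = -480
  (53/3, 130/3) → f = -472

At the optimal vertex, -u + v = 26 and -u + 2v = 69.
Solving simultaneously gives u = 17, v = 43.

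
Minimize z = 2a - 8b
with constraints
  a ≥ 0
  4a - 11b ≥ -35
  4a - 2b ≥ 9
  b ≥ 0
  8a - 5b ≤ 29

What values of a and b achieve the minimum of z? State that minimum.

a = 247/34, b = 99/17, minimum z = -545/17

Feasible corners and z = 2a - 8b:
  (169/36, 44/9) → z = -535/18
  (247/34, 99/17) → z = -545/17
  (9/4, 0) → z = 9/2
  (29/8, 0) → z = 29/4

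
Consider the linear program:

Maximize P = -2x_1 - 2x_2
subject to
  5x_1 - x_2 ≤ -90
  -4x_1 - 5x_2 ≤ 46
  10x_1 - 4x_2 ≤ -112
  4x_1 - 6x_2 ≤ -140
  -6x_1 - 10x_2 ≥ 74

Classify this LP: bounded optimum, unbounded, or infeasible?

The boundaries 5x_1 - x_2 = -90 and 4x_1 - 6x_2 = -140 meet at (-200/13, 170/13), but that point violates -6x_1 - 10x_2 ≥ 74. Every candidate vertex is excluded by some other constraint, so the feasible region is empty.

infeasible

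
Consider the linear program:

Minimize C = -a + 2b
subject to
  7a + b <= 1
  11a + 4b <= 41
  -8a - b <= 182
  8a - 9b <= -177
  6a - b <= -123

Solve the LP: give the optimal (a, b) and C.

Extreme points and C = -a + 2b:
  (-769/21, 2330/21) → C = 5429/21
  (-451/35, 1599/35) → C = 3649/35
  (-363/16, -1/2) → C = 347/16
  (-465/23, 39/23) → C = 543/23

At the optimal vertex, -8a - b = 182 and 8a - 9b = -177.
Solving simultaneously gives a = -363/16, b = -1/2.

a = -363/16, b = -1/2, minimum C = 347/16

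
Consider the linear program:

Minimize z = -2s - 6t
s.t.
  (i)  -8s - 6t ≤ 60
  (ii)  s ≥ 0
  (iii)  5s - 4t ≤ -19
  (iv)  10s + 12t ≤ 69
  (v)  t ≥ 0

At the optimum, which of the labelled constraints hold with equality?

(ii) and (iv)

Feasible corners and z = -2s - 6t:
  (0, 19/4) → z = -57/2
  (0, 23/4) → z = -69/2
  (12/25, 107/20) → z = -1653/50

The minimum is at (0, 23/4). Substituting into each constraint, equality holds for (ii) and (iv); the remaining constraints have slack.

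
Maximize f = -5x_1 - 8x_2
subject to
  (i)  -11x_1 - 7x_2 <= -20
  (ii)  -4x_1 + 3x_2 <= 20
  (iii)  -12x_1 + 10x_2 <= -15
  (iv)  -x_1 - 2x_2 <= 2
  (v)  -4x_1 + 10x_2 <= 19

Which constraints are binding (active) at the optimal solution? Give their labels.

(i) and (iv)

Extreme points and f = -5x_1 - 8x_2:
  (305/194, 75/194) → f = -2125/194
  (18/5, -14/5) → f = 22/5
  (17/4, 18/5) → f = -1001/20
The feasible region is unbounded (it extends along (2, -1), (5, 2)), but f strictly decreases along every unbounded feasible direction, so there is no improving ray and the maximum is attained at a vertex.

The maximum is at (18/5, -14/5). Substituting into each constraint, equality holds for (i) and (iv); the remaining constraints have slack.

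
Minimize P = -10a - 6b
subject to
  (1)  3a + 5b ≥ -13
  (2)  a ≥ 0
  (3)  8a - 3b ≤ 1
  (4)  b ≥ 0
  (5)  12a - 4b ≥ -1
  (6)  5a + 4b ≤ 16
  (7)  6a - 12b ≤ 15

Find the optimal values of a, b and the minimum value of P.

Vertices and P = -10a - 6b:
  (0, 0) → P = 0
  (0, 1/4) → P = -3/2
  (1/8, 0) → P = -5/4
  (52/47, 123/47) → P = -1258/47
  (15/17, 197/68) → P = -891/34

a = 52/47, b = 123/47, minimum P = -1258/47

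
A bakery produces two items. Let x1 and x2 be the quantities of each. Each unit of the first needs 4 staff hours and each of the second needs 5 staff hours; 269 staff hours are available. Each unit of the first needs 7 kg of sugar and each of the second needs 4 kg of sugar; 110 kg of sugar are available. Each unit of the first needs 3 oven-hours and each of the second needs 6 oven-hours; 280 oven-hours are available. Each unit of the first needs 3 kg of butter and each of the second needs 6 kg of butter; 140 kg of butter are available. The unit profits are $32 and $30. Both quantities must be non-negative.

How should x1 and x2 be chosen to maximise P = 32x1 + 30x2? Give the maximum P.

Corner points and P = 32x1 + 30x2:
  (0, 0) → P = 0
  (0, 70/3) → P = 700
  (110/7, 0) → P = 3520/7
  (10/3, 65/3) → P = 2270/3

x1 = 10/3, x2 = 65/3, maximum P = 2270/3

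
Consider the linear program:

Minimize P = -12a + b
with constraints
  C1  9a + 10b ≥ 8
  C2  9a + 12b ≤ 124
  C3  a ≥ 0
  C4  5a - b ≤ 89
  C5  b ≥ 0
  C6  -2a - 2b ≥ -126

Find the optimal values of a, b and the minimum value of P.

Extreme points and P = -12a + b:
  (0, 4/5) → P = 4/5
  (8/9, 0) → P = -32/3
  (0, 31/3) → P = 31/3
  (124/9, 0) → P = -496/3

a = 124/9, b = 0, minimum P = -496/3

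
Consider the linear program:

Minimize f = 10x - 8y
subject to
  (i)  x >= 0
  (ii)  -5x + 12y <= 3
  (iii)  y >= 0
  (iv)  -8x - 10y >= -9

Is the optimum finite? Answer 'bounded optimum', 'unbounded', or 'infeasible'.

bounded optimum

Feasible corners and f = 10x - 8y:
  (0, 1/4) → f = -2
  (0, 0) → f = 0
  (39/73, 69/146) → f = 114/73
  (9/8, 0) → f = 45/4
The feasible region has finitely many vertices and no improving ray; the minimum is -2 at (0, 1/4).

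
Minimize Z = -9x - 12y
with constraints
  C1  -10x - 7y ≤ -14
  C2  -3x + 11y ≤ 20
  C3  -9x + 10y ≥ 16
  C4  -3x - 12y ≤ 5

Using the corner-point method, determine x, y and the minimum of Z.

x = 8/23, y = 44/23, minimum Z = -600/23

Corner points and Z = -9x - 12y:
  (14/131, 242/131) → Z = -3030/131
  (28/163, 286/163) → Z = -3684/163
  (8/23, 44/23) → Z = -600/23

At the optimal vertex, -3x + 11y = 20 and -9x + 10y = 16.
Solving simultaneously gives x = 8/23, y = 44/23.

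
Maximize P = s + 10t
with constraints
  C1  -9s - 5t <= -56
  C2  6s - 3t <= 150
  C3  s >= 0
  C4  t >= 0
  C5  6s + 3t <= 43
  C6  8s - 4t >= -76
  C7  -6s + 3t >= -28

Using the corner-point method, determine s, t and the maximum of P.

The binding constraints are s = 0 and 6s + 3t = 43.
Solving simultaneously gives s = 0, t = 43/3.

s = 0, t = 43/3, maximum P = 430/3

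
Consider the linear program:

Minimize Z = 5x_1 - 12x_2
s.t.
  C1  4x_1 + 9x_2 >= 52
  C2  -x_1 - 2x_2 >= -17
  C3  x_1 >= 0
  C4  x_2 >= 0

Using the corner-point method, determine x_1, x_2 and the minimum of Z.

x_1 = 0, x_2 = 17/2, minimum Z = -102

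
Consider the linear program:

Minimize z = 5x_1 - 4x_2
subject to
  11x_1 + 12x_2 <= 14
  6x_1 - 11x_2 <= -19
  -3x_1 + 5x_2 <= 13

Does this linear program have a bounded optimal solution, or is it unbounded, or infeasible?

bounded optimum

Extreme points and z = 5x_1 - 4x_2:
  (-74/193, 293/193) → z = -1542/193
  (-86/91, 185/91) → z = -90/7
  (-16, -7) → z = -52
The feasible region has finitely many vertices and no improving ray; the minimum is -52 at (-16, -7).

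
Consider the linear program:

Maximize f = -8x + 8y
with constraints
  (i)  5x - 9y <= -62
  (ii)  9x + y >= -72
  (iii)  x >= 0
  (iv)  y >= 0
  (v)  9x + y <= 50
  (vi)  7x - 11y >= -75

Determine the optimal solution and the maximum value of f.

x = 7/8, y = 59/8, maximum f = 52

Feasible corners and f = -8x + 8y:
  (194/43, 404/43) → f = 1680/43
  (7/8, 59/8) → f = 52
  (475/106, 1025/106) → f = 2200/53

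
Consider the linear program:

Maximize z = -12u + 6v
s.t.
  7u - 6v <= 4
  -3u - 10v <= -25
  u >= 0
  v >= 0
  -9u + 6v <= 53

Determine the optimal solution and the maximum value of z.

Corner points and z = -12u + 6v:
  (95/44, 163/88) → z = -651/44
  (0, 5/2) → z = 15
  (0, 53/6) → z = 53
The feasible region is unbounded (it extends along (2, 3), (6, 7)), but z strictly decreases along every unbounded feasible direction, so there is no improving ray and the maximum is attained at a vertex.

The binding constraints are u = 0 and -9u + 6v = 53.
Solving simultaneously gives u = 0, v = 53/6.

u = 0, v = 53/6, maximum z = 53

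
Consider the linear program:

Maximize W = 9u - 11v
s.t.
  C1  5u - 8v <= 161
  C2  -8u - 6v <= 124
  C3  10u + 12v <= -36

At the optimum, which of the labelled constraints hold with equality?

C1 and C3

Corner points and W = 9u - 11v:
  (-13/47, -954/47) → W = 10377/47
  (411/35, -179/14) → W = 17243/70
  (-106/3, 238/9) → W = -5480/9

The maximum is at (411/35, -179/14). Substituting into each constraint, equality holds for C1 and C3; the remaining constraints have slack.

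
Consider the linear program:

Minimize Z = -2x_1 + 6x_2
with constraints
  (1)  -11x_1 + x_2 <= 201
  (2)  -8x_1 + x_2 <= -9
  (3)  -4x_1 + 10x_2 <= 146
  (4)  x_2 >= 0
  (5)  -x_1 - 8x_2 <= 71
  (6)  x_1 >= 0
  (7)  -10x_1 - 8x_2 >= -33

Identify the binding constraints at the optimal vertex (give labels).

Corner points and Z = -2x_1 + 6x_2:
  (9/8, 0) → Z = -9/4
  (105/74, 87/37) → Z = 417/37
  (33/10, 0) → Z = -33/5

The minimum is at (33/10, 0). Substituting into each constraint, equality holds for (4) and (7); the remaining constraints have slack.

(4) and (7)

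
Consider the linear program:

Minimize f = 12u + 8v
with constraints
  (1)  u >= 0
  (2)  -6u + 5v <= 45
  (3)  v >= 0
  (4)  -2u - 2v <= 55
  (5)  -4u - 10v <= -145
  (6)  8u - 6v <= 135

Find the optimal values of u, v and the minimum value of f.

u = 55/16, v = 105/8, minimum f = 585/4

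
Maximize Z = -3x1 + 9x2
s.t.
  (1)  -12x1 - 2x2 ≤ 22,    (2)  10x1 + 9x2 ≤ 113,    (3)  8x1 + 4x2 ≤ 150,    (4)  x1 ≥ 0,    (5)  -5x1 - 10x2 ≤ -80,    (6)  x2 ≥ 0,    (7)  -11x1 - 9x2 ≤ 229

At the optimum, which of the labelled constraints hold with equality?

(2) and (4)

Vertices and Z = -3x1 + 9x2:
  (0, 113/9) → Z = 113
  (82/11, 47/11) → Z = 177/11
  (0, 8) → Z = 72

The maximum is at (0, 113/9). Substituting into each constraint, equality holds for (2) and (4); the remaining constraints have slack.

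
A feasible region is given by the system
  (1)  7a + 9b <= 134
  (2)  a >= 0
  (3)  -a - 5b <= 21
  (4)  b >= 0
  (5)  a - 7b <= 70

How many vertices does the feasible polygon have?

Of the 10 pairwise boundary intersections, those satisfying every inequality are:
  (0, 134/9)
  (134/7, 0)
  (0, 0)

3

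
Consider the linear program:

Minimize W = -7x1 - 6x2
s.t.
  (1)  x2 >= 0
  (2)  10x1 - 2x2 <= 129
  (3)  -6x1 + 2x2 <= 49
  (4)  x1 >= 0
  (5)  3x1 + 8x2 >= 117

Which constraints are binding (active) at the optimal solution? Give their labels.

Corner points and W = -7x1 - 6x2:
  (89/2, 158) → W = -2519/2
  (633/43, 783/86) → W = -6780/43
  (0, 49/2) → W = -147
  (0, 117/8) → W = -351/4

The minimum is at (89/2, 158). Substituting into each constraint, equality holds for (2) and (3); the remaining constraints have slack.

(2) and (3)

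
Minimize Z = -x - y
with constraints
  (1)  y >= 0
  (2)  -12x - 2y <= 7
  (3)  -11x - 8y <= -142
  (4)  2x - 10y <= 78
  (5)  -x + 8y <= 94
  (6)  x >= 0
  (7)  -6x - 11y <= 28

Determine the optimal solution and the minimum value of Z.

x = 782/3, y = 133/3, minimum Z = -305

Corner points and Z = -x - y:
  (142/11, 0) → Z = -142/11
  (39, 0) → Z = -39
  (4, 49/4) → Z = -65/4
  (782/3, 133/3) → Z = -305

The binding constraints are 2x - 10y = 78 and -x + 8y = 94.
Solving simultaneously gives x = 782/3, y = 133/3.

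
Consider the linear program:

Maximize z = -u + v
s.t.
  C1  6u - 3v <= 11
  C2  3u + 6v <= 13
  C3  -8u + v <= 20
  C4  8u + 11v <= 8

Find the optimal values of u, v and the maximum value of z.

u = -53/24, v = 7/3, maximum z = 109/24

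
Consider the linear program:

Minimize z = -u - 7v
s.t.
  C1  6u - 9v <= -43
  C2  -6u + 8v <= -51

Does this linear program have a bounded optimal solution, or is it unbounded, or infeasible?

From the feasible point (803/6, 94), moving in the direction (9, 6) keeps every constraint satisfied while z decreases without bound.

unbounded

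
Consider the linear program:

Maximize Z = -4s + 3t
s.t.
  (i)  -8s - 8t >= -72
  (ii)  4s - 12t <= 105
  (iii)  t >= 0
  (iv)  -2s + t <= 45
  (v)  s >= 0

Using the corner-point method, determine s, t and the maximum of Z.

s = 0, t = 9, maximum Z = 27

Corner points and Z = -4s + 3t:
  (9, 0) → Z = -36
  (0, 9) → Z = 27
  (0, 0) → Z = 0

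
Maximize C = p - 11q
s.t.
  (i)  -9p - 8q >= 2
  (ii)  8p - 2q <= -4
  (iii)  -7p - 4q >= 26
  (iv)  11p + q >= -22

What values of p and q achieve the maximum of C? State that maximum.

Feasible corners and C = p - 11q:
  (-34/23, -90/23) → C = 956/23
  (-8/5, -22/5) → C = 234/5
  (-62/37, -132/37) → C = 1390/37

p = -8/5, q = -22/5, maximum C = 234/5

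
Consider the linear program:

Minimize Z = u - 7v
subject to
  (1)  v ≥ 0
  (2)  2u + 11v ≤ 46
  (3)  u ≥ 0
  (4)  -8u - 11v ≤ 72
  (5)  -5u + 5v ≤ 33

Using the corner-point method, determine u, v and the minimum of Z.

u = 0, v = 46/11, minimum Z = -322/11

Feasible corners and Z = u - 7v:
  (23, 0) → Z = 23
  (0, 0) → Z = 0
  (0, 46/11) → Z = -322/11

At the optimal vertex, 2u + 11v = 46 and u = 0.
Solving simultaneously gives u = 0, v = 46/11.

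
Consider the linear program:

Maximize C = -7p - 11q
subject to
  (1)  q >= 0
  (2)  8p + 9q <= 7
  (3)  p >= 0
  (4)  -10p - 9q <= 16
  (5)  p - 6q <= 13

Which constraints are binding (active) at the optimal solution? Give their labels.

Extreme points and C = -7p - 11q:
  (7/8, 0) → C = -49/8
  (0, 0) → C = 0
  (0, 7/9) → C = -77/9

The maximum is at (0, 0). Substituting into each constraint, equality holds for (1) and (3); the remaining constraints have slack.

(1) and (3)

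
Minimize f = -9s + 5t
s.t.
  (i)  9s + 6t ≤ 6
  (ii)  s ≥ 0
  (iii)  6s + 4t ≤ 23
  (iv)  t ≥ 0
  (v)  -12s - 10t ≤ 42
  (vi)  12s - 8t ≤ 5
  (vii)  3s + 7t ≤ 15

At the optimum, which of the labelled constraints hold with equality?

Feasible corners and f = -9s + 5t:
  (0, 1) → f = 5
  (13/24, 3/16) → f = -63/16
  (0, 0) → f = 0
  (5/12, 0) → f = -15/4

The minimum is at (13/24, 3/16). Substituting into each constraint, equality holds for (i) and (vi); the remaining constraints have slack.

(i) and (vi)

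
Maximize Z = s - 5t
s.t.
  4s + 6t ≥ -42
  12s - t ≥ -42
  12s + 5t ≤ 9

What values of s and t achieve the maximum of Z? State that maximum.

Extreme points and Z = s - 5t:
  (-147/38, -84/19) → Z = 693/38
  (66/13, -135/13) → Z = 57
  (-67/24, 17/2) → Z = -1087/24

The optimum lies where 4s + 6t = -42 and 12s + 5t = 9.
Solving simultaneously gives s = 66/13, t = -135/13.

s = 66/13, t = -135/13, maximum Z = 57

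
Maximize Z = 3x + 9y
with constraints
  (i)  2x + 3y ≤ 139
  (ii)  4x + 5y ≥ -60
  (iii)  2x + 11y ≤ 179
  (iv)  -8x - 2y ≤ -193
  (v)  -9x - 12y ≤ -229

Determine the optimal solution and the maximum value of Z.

Feasible corners and Z = 3x + 9y:
  (62, 5) → Z = 231
  (1765/84, 523/42) → Z = 4903/28
  (929/39, 95/78) → Z = 2143/26
The feasible region is unbounded (it extends along (3, -2), (4, -3)), but Z strictly decreases along every unbounded feasible direction, so there is no improving ray and the maximum is attained at a vertex.

The optimum lies where 2x + 3y = 139 and 2x + 11y = 179.
Solving simultaneously gives x = 62, y = 5.

x = 62, y = 5, maximum Z = 231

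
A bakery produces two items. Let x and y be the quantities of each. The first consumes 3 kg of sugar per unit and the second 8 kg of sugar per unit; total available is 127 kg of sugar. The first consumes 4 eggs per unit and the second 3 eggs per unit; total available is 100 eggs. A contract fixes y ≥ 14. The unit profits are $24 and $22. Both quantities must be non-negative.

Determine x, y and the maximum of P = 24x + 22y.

x = 5, y = 14, maximum P = 428

Vertices and P = 24x + 22y:
  (0, 127/8) → P = 1397/4
  (0, 14) → P = 308
  (5, 14) → P = 428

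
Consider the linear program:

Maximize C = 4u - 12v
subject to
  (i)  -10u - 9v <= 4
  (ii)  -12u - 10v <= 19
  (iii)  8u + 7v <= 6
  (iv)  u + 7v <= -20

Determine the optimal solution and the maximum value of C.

u = 41, v = -46, maximum C = 716

Corner points and C = 4u - 12v:
  (41, -46) → C = 716
  (152/61, -196/61) → C = 2960/61
  (26/7, -166/49) → C = 2720/49

The binding constraints are -10u - 9v = 4 and 8u + 7v = 6.
Solving simultaneously gives u = 41, v = -46.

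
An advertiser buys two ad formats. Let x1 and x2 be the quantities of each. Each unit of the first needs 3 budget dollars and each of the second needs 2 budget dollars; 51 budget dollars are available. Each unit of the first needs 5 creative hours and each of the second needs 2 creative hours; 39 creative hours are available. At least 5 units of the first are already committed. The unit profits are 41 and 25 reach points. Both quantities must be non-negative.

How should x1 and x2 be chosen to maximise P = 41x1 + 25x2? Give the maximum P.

Extreme points and P = 41x1 + 25x2:
  (39/5, 0) → P = 1599/5
  (5, 0) → P = 205
  (5, 7) → P = 380

The optimum lies where 5x1 + 2x2 = 39 and x1 = 5.
Solving simultaneously gives x1 = 5, x2 = 7.

x1 = 5, x2 = 7, maximum P = 380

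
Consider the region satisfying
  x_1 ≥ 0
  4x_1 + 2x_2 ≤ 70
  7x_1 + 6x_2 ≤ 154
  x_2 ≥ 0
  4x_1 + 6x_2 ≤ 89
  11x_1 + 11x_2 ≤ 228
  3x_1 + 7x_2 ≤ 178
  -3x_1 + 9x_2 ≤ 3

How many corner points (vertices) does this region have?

Of the 28 pairwise boundary intersections, those satisfying every inequality are:
  (0, 0)
  (0, 1/3)
  (35/2, 0)
  (121/8, 19/4)
  (29/2, 31/6)

5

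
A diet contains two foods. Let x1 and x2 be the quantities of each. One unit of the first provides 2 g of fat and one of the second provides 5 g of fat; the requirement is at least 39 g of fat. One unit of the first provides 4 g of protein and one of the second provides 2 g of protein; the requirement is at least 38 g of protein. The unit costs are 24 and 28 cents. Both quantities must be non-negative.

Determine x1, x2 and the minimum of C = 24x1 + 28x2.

Vertices and C = 24x1 + 28x2:
  (0, 19) → C = 532
  (39/2, 0) → C = 468
  (7, 5) → C = 308
The feasible region is unbounded (it extends along (0, 1), (1, 0)), but C strictly increases along every unbounded feasible direction, so there is no improving ray and the minimum is attained at a vertex.

The optimum lies where 2x1 + 5x2 = 39 and 4x1 + 2x2 = 38.
Solving simultaneously gives x1 = 7, x2 = 5.

x1 = 7, x2 = 5, minimum C = 308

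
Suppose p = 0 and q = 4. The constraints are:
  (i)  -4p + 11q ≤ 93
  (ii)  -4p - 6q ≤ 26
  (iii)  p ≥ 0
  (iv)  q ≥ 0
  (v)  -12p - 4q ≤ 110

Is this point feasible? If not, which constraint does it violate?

(i): 44 ≤ 93 ✓
(ii): -24 ≤ 26 ✓
(iii): 0 ≥ 0 ✓
(iv): 4 ≥ 0 ✓
(v): -16 ≤ 110 ✓

feasible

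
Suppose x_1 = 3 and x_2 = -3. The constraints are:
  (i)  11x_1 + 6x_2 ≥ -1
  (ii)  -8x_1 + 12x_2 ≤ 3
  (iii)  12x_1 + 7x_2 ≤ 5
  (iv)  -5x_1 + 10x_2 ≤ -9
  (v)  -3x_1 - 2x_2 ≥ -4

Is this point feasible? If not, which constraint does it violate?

Constraint (iii): 12x_1 + 7x_2 = 15, which is not ≤ 5. All other constraints are satisfied.

not feasible — violates (iii)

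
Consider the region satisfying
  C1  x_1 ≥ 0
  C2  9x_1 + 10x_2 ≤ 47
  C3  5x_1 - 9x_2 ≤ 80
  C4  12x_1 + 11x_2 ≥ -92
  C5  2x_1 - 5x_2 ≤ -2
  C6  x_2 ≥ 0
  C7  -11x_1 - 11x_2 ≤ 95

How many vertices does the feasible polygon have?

The feasible vertices (each the meet of two boundaries and inside every other half-plane) are:
  (0, 47/10)
  (0, 2/5)
  (43/13, 112/65)

3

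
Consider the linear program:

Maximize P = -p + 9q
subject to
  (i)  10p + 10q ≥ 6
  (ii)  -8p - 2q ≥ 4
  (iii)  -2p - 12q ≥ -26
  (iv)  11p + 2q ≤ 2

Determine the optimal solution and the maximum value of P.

p = -47/25, q = 62/25, maximum P = 121/5

Vertices and P = -p + 9q:
  (-13/15, 22/15) → P = 211/15
  (-47/25, 62/25) → P = 121/5
  (-25/23, 54/23) → P = 511/23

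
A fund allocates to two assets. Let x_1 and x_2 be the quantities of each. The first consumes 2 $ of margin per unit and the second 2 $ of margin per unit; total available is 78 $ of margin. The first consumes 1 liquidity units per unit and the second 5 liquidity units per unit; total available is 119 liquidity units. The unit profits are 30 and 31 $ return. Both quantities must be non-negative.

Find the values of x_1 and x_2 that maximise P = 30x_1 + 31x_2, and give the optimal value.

Vertices and P = 30x_1 + 31x_2:
  (0, 0) → P = 0
  (0, 119/5) → P = 3689/5
  (39, 0) → P = 1170
  (19, 20) → P = 1190

x_1 = 19, x_2 = 20, maximum P = 1190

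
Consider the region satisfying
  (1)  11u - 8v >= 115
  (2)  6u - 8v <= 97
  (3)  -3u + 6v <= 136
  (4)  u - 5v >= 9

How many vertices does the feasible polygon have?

Pairwise boundary intersections that survive every other constraint:
  (18/5, -377/40)
  (503/47, 16/47)
  (413/22, 43/22)

3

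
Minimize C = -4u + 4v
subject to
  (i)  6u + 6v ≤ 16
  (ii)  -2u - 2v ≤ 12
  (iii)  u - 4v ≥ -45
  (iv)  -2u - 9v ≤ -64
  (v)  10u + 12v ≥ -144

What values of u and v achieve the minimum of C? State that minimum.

u = -40/7, v = 176/21, minimum C = 1184/21

Extreme points and C = -4u + 4v:
  (-103/15, 143/15) → C = 328/5
  (-40/7, 176/21) → C = 1184/21
  (-149/17, 154/17) → C = 1212/17

At the optimal vertex, 6u + 6v = 16 and -2u - 9v = -64.
Solving simultaneously gives u = -40/7, v = 176/21.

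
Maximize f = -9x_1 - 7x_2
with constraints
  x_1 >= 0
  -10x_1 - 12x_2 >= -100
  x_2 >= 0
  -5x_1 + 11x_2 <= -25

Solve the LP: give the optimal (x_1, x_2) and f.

x_1 = 5, x_2 = 0, maximum f = -45

Extreme points and f = -9x_1 - 7x_2:
  (10, 0) → f = -90
  (140/17, 25/17) → f = -1435/17
  (5, 0) → f = -45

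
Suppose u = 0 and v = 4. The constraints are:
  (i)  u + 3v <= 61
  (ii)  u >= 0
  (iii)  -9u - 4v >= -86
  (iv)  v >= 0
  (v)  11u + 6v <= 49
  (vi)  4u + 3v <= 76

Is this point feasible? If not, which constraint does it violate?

feasible

(i): 12 ≤ 61 ✓
(ii): 0 ≥ 0 ✓
(iii): -16 ≥ -86 ✓
(iv): 4 ≥ 0 ✓
(v): 24 ≤ 49 ✓
(vi): 12 ≤ 76 ✓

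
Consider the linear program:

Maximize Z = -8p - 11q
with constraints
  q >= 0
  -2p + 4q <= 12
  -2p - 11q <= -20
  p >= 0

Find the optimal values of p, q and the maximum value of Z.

p = 0, q = 20/11, maximum Z = -20

The feasible region is unbounded (it extends along (2, 1), (1, 0)), but Z strictly decreases along every unbounded feasible direction, so there is no improving ray and the maximum is attained at a vertex.

The binding constraints are -2p - 11q = -20 and p = 0.
Solving simultaneously gives p = 0, q = 20/11.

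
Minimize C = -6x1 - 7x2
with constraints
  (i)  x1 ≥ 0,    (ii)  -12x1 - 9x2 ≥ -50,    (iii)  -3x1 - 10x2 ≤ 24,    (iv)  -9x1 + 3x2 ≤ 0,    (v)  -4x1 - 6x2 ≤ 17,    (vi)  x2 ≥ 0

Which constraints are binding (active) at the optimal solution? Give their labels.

Extreme points and C = -6x1 - 7x2:
  (0, 0) → C = 0
  (50/39, 50/13) → C = -450/13
  (25/6, 0) → C = -25

The minimum is at (50/39, 50/13). Substituting into each constraint, equality holds for (ii) and (iv); the remaining constraints have slack.

(ii) and (iv)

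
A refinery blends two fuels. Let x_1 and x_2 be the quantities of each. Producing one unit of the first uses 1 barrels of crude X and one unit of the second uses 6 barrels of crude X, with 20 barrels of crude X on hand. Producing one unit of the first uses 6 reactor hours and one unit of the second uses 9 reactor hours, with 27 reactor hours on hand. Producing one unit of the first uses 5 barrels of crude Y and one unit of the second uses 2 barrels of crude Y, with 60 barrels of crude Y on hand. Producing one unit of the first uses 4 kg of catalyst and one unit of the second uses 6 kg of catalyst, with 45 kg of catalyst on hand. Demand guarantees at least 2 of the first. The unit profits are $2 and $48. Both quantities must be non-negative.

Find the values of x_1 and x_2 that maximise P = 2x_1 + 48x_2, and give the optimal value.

Extreme points and P = 2x_1 + 48x_2:
  (9/2, 0) → P = 9
  (2, 0) → P = 4
  (2, 5/3) → P = 84

x_1 = 2, x_2 = 5/3, maximum P = 84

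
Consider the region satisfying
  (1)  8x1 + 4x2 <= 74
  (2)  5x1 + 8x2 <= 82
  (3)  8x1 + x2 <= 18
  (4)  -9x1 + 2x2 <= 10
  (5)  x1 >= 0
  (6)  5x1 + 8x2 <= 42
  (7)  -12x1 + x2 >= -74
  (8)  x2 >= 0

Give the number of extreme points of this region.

5

Pairwise boundary intersections that survive every other constraint:
  (102/59, 246/59)
  (9/4, 0)
  (0, 5)
  (2/41, 214/41)
  (0, 0)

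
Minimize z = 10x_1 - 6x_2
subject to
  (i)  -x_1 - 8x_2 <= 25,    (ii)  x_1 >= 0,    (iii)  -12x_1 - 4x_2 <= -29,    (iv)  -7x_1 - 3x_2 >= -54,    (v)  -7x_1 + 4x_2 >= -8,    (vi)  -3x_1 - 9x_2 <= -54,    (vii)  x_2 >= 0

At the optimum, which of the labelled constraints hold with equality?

Corner points and z = 10x_1 - 6x_2:
  (0, 29/4) → z = -87/2
  (0, 18) → z = -108
  (15/32, 187/32) → z = -243/8
  (240/49, 46/7) → z = 468/49
  (96/25, 118/25) → z = 252/25

The minimum is at (0, 18). Substituting into each constraint, equality holds for (ii) and (iv); the remaining constraints have slack.

(ii) and (iv)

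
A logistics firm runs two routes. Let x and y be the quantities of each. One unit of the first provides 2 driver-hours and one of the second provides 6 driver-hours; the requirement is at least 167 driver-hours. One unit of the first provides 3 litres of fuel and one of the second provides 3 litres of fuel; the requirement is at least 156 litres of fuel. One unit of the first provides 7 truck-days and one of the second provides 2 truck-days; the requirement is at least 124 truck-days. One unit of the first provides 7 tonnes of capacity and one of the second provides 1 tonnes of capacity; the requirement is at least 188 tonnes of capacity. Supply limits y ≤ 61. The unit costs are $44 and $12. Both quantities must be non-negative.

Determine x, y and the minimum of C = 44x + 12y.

Feasible corners and C = 44x + 12y:
  (167/2, 0) → C = 3674
  (145/4, 63/4) → C = 1784
  (68/3, 88/3) → C = 4048/3
  (127/7, 61) → C = 10712/7
The feasible region is unbounded (it extends along (1, 0)), but C strictly increases along every unbounded feasible direction, so there is no improving ray and the minimum is attained at a vertex.

x = 68/3, y = 88/3, minimum C = 4048/3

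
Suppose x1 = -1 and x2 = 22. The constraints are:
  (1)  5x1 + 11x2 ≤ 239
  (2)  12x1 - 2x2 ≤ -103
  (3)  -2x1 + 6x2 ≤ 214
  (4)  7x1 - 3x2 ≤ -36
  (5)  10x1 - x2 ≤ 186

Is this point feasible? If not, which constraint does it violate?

not feasible — violates (2)

Constraint (2): 12x1 - 2x2 = -56, which is not ≤ -103. All other constraints are satisfied.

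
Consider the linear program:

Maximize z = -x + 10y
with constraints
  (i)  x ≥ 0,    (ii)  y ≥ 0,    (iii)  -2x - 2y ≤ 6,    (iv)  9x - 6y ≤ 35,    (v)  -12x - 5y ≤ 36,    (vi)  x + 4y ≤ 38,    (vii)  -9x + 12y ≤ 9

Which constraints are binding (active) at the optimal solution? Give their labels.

(vi) and (vii)

Corner points and z = -x + 10y:
  (0, 0) → z = 0
  (0, 3/4) → z = 15/2
  (35/9, 0) → z = -35/9
  (184/21, 307/42) → z = 193/3
  (35/4, 117/16) → z = 515/8

The maximum is at (35/4, 117/16). Substituting into each constraint, equality holds for (vi) and (vii); the remaining constraints have slack.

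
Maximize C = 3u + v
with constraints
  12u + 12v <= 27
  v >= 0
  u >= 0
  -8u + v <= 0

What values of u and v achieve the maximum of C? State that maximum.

Extreme points and C = 3u + v:
  (9/4, 0) → C = 27/4
  (1/4, 2) → C = 11/4
  (0, 0) → C = 0

The binding constraints are 12u + 12v = 27 and v = 0.
Solving simultaneously gives u = 9/4, v = 0.

u = 9/4, v = 0, maximum C = 27/4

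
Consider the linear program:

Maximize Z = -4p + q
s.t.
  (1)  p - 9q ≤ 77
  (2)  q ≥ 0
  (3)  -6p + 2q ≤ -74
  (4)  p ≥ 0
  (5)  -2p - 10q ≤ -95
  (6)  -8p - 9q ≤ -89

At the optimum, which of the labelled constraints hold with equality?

(3) and (5)

Feasible corners and Z = -4p + q:
  (77, 0) → Z = -308
  (95/2, 0) → Z = -190
  (465/32, 211/32) → Z = -1649/32
The feasible region is unbounded (it extends along (1, 3), (9, 1)), but Z strictly decreases along every unbounded feasible direction, so there is no improving ray and the maximum is attained at a vertex.

The maximum is at (465/32, 211/32). Substituting into each constraint, equality holds for (3) and (5); the remaining constraints have slack.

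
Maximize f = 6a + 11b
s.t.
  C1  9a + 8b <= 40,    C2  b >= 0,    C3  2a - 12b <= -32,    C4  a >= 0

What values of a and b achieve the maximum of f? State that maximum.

Extreme points and f = 6a + 11b:
  (56/31, 92/31) → f = 1348/31
  (0, 5) → f = 55
  (0, 8/3) → f = 88/3

a = 0, b = 5, maximum f = 55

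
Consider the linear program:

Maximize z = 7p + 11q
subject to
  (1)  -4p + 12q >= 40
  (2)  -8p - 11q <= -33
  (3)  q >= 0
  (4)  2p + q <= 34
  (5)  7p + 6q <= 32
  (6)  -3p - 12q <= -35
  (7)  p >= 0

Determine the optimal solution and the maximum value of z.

p = 0, q = 16/3, maximum z = 176/3

Extreme points and z = 7p + 11q:
  (4/3, 34/9) → z = 458/9
  (0, 10/3) → z = 110/3
  (0, 16/3) → z = 176/3

The optimum lies where 7p + 6q = 32 and p = 0.
Solving simultaneously gives p = 0, q = 16/3.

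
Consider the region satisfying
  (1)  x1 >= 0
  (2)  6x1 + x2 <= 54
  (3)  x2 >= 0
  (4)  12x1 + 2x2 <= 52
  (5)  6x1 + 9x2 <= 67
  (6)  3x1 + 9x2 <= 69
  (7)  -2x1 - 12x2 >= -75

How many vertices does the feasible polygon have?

5

Pairwise boundary intersections that survive every other constraint:
  (0, 0)
  (0, 25/4)
  (13/3, 0)
  (167/48, 41/8)
  (43/18, 158/27)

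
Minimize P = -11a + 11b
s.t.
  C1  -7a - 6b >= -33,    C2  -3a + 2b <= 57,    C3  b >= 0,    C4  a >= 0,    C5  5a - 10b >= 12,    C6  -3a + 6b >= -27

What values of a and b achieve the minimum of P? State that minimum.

a = 33/7, b = 0, minimum P = -363/7

Extreme points and P = -11a + 11b:
  (33/7, 0) → P = -363/7
  (201/50, 81/100) → P = -3531/100
  (12/5, 0) → P = -132/5

The binding constraints are -7a - 6b = -33 and b = 0.
Solving simultaneously gives a = 33/7, b = 0.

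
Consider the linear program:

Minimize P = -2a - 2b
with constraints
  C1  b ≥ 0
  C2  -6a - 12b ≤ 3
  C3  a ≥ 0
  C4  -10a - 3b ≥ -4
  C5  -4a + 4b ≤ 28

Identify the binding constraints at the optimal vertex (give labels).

C3 and C4

Extreme points and P = -2a - 2b:
  (0, 0) → P = 0
  (2/5, 0) → P = -4/5
  (0, 4/3) → P = -8/3

The minimum is at (0, 4/3). Substituting into each constraint, equality holds for C3 and C4; the remaining constraints have slack.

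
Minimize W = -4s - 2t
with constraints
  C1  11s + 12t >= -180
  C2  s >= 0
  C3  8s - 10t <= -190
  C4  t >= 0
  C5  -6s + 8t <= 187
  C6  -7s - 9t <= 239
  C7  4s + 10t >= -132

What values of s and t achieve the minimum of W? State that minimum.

s = 175/2, t = 89, minimum W = -528

Corner points and W = -4s - 2t:
  (0, 19) → W = -38
  (0, 187/8) → W = -187/4
  (175/2, 89) → W = -528

At the optimal vertex, 8s - 10t = -190 and -6s + 8t = 187.
Solving simultaneously gives s = 175/2, t = 89.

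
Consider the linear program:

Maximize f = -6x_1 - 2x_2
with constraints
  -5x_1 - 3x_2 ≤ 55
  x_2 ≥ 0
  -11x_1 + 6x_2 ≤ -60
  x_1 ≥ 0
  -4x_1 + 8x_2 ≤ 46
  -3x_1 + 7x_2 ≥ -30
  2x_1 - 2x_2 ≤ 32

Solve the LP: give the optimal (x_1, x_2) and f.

x_1 = 60/11, x_2 = 0, maximum f = -360/11

Feasible corners and f = -6x_1 - 2x_2:
  (60/11, 0) → f = -360/11
  (10, 0) → f = -60
  (189/16, 373/32) → f = -1507/16
  (87/2, 55/2) → f = -316
  (41/2, 9/2) → f = -132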